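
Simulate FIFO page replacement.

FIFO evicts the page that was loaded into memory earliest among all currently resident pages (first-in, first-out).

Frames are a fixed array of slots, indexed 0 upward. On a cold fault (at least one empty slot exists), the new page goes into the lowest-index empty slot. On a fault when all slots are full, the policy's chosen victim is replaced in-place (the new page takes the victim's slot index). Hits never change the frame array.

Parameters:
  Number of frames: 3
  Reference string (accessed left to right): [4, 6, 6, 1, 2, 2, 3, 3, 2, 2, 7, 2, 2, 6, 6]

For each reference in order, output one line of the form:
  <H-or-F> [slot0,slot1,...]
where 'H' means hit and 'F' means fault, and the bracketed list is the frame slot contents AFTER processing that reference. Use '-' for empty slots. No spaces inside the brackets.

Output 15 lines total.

F [4,-,-]
F [4,6,-]
H [4,6,-]
F [4,6,1]
F [2,6,1]
H [2,6,1]
F [2,3,1]
H [2,3,1]
H [2,3,1]
H [2,3,1]
F [2,3,7]
H [2,3,7]
H [2,3,7]
F [6,3,7]
H [6,3,7]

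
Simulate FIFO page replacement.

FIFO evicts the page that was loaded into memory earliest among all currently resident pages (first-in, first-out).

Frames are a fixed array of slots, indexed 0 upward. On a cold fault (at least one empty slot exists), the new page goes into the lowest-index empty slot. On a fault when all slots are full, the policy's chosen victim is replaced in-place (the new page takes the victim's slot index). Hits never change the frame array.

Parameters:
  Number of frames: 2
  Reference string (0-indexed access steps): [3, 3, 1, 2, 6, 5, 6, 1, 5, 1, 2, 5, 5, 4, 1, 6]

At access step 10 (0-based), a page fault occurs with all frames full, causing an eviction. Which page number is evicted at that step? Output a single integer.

Step 0: ref 3 -> FAULT, frames=[3,-]
Step 1: ref 3 -> HIT, frames=[3,-]
Step 2: ref 1 -> FAULT, frames=[3,1]
Step 3: ref 2 -> FAULT, evict 3, frames=[2,1]
Step 4: ref 6 -> FAULT, evict 1, frames=[2,6]
Step 5: ref 5 -> FAULT, evict 2, frames=[5,6]
Step 6: ref 6 -> HIT, frames=[5,6]
Step 7: ref 1 -> FAULT, evict 6, frames=[5,1]
Step 8: ref 5 -> HIT, frames=[5,1]
Step 9: ref 1 -> HIT, frames=[5,1]
Step 10: ref 2 -> FAULT, evict 5, frames=[2,1]
At step 10: evicted page 5

Answer: 5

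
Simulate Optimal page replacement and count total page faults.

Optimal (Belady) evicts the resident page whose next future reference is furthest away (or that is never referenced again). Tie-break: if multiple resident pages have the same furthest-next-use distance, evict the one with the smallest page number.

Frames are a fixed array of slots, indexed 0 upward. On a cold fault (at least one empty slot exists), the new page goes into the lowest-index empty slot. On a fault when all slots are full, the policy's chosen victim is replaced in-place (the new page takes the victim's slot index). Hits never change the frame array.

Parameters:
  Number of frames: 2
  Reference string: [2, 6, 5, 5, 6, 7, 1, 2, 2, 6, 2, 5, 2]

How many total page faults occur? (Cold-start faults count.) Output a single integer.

Step 0: ref 2 → FAULT, frames=[2,-]
Step 1: ref 6 → FAULT, frames=[2,6]
Step 2: ref 5 → FAULT (evict 2), frames=[5,6]
Step 3: ref 5 → HIT, frames=[5,6]
Step 4: ref 6 → HIT, frames=[5,6]
Step 5: ref 7 → FAULT (evict 5), frames=[7,6]
Step 6: ref 1 → FAULT (evict 7), frames=[1,6]
Step 7: ref 2 → FAULT (evict 1), frames=[2,6]
Step 8: ref 2 → HIT, frames=[2,6]
Step 9: ref 6 → HIT, frames=[2,6]
Step 10: ref 2 → HIT, frames=[2,6]
Step 11: ref 5 → FAULT (evict 6), frames=[2,5]
Step 12: ref 2 → HIT, frames=[2,5]
Total faults: 7

Answer: 7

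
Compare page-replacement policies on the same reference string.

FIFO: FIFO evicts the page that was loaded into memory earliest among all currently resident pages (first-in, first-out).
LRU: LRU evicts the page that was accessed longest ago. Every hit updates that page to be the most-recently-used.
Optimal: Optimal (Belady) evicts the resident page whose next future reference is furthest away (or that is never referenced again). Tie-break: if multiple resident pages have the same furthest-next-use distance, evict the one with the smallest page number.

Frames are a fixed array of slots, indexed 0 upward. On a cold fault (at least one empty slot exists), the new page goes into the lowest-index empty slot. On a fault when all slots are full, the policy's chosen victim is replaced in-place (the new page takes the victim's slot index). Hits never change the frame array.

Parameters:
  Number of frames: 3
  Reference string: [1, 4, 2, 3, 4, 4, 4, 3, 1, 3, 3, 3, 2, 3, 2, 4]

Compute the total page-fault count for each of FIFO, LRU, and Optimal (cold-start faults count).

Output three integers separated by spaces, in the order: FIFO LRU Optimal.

--- FIFO ---
  step 0: ref 1 -> FAULT, frames=[1,-,-] (faults so far: 1)
  step 1: ref 4 -> FAULT, frames=[1,4,-] (faults so far: 2)
  step 2: ref 2 -> FAULT, frames=[1,4,2] (faults so far: 3)
  step 3: ref 3 -> FAULT, evict 1, frames=[3,4,2] (faults so far: 4)
  step 4: ref 4 -> HIT, frames=[3,4,2] (faults so far: 4)
  step 5: ref 4 -> HIT, frames=[3,4,2] (faults so far: 4)
  step 6: ref 4 -> HIT, frames=[3,4,2] (faults so far: 4)
  step 7: ref 3 -> HIT, frames=[3,4,2] (faults so far: 4)
  step 8: ref 1 -> FAULT, evict 4, frames=[3,1,2] (faults so far: 5)
  step 9: ref 3 -> HIT, frames=[3,1,2] (faults so far: 5)
  step 10: ref 3 -> HIT, frames=[3,1,2] (faults so far: 5)
  step 11: ref 3 -> HIT, frames=[3,1,2] (faults so far: 5)
  step 12: ref 2 -> HIT, frames=[3,1,2] (faults so far: 5)
  step 13: ref 3 -> HIT, frames=[3,1,2] (faults so far: 5)
  step 14: ref 2 -> HIT, frames=[3,1,2] (faults so far: 5)
  step 15: ref 4 -> FAULT, evict 2, frames=[3,1,4] (faults so far: 6)
  FIFO total faults: 6
--- LRU ---
  step 0: ref 1 -> FAULT, frames=[1,-,-] (faults so far: 1)
  step 1: ref 4 -> FAULT, frames=[1,4,-] (faults so far: 2)
  step 2: ref 2 -> FAULT, frames=[1,4,2] (faults so far: 3)
  step 3: ref 3 -> FAULT, evict 1, frames=[3,4,2] (faults so far: 4)
  step 4: ref 4 -> HIT, frames=[3,4,2] (faults so far: 4)
  step 5: ref 4 -> HIT, frames=[3,4,2] (faults so far: 4)
  step 6: ref 4 -> HIT, frames=[3,4,2] (faults so far: 4)
  step 7: ref 3 -> HIT, frames=[3,4,2] (faults so far: 4)
  step 8: ref 1 -> FAULT, evict 2, frames=[3,4,1] (faults so far: 5)
  step 9: ref 3 -> HIT, frames=[3,4,1] (faults so far: 5)
  step 10: ref 3 -> HIT, frames=[3,4,1] (faults so far: 5)
  step 11: ref 3 -> HIT, frames=[3,4,1] (faults so far: 5)
  step 12: ref 2 -> FAULT, evict 4, frames=[3,2,1] (faults so far: 6)
  step 13: ref 3 -> HIT, frames=[3,2,1] (faults so far: 6)
  step 14: ref 2 -> HIT, frames=[3,2,1] (faults so far: 6)
  step 15: ref 4 -> FAULT, evict 1, frames=[3,2,4] (faults so far: 7)
  LRU total faults: 7
--- Optimal ---
  step 0: ref 1 -> FAULT, frames=[1,-,-] (faults so far: 1)
  step 1: ref 4 -> FAULT, frames=[1,4,-] (faults so far: 2)
  step 2: ref 2 -> FAULT, frames=[1,4,2] (faults so far: 3)
  step 3: ref 3 -> FAULT, evict 2, frames=[1,4,3] (faults so far: 4)
  step 4: ref 4 -> HIT, frames=[1,4,3] (faults so far: 4)
  step 5: ref 4 -> HIT, frames=[1,4,3] (faults so far: 4)
  step 6: ref 4 -> HIT, frames=[1,4,3] (faults so far: 4)
  step 7: ref 3 -> HIT, frames=[1,4,3] (faults so far: 4)
  step 8: ref 1 -> HIT, frames=[1,4,3] (faults so far: 4)
  step 9: ref 3 -> HIT, frames=[1,4,3] (faults so far: 4)
  step 10: ref 3 -> HIT, frames=[1,4,3] (faults so far: 4)
  step 11: ref 3 -> HIT, frames=[1,4,3] (faults so far: 4)
  step 12: ref 2 -> FAULT, evict 1, frames=[2,4,3] (faults so far: 5)
  step 13: ref 3 -> HIT, frames=[2,4,3] (faults so far: 5)
  step 14: ref 2 -> HIT, frames=[2,4,3] (faults so far: 5)
  step 15: ref 4 -> HIT, frames=[2,4,3] (faults so far: 5)
  Optimal total faults: 5

Answer: 6 7 5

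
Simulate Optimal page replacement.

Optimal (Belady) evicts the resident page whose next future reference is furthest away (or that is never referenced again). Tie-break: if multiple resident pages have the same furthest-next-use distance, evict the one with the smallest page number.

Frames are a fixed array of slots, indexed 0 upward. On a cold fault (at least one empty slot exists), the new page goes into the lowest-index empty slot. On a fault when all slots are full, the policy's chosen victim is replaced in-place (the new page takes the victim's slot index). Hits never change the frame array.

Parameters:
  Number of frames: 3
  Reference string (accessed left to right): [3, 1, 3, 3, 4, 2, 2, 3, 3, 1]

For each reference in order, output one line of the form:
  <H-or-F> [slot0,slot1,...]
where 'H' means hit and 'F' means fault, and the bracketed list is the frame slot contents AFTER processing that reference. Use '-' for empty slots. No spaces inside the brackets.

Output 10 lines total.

F [3,-,-]
F [3,1,-]
H [3,1,-]
H [3,1,-]
F [3,1,4]
F [3,1,2]
H [3,1,2]
H [3,1,2]
H [3,1,2]
H [3,1,2]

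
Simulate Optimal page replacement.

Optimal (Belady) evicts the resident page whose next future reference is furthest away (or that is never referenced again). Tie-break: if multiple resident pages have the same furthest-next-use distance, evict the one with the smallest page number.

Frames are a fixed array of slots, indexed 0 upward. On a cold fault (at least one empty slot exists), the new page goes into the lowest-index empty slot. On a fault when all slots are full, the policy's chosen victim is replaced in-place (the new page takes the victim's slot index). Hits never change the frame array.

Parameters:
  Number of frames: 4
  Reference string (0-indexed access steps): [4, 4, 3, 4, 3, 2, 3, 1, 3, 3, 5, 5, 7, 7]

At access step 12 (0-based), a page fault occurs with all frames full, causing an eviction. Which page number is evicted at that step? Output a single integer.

Answer: 2

Derivation:
Step 0: ref 4 -> FAULT, frames=[4,-,-,-]
Step 1: ref 4 -> HIT, frames=[4,-,-,-]
Step 2: ref 3 -> FAULT, frames=[4,3,-,-]
Step 3: ref 4 -> HIT, frames=[4,3,-,-]
Step 4: ref 3 -> HIT, frames=[4,3,-,-]
Step 5: ref 2 -> FAULT, frames=[4,3,2,-]
Step 6: ref 3 -> HIT, frames=[4,3,2,-]
Step 7: ref 1 -> FAULT, frames=[4,3,2,1]
Step 8: ref 3 -> HIT, frames=[4,3,2,1]
Step 9: ref 3 -> HIT, frames=[4,3,2,1]
Step 10: ref 5 -> FAULT, evict 1, frames=[4,3,2,5]
Step 11: ref 5 -> HIT, frames=[4,3,2,5]
Step 12: ref 7 -> FAULT, evict 2, frames=[4,3,7,5]
At step 12: evicted page 2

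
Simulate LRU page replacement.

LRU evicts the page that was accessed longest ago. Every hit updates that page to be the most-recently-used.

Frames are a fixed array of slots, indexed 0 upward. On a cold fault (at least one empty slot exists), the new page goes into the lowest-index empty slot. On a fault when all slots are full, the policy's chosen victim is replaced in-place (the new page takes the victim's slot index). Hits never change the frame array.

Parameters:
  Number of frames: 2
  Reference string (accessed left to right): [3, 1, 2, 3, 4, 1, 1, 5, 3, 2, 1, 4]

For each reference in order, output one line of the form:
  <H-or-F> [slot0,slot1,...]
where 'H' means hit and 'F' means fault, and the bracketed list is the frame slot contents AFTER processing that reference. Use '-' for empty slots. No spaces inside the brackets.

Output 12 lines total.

F [3,-]
F [3,1]
F [2,1]
F [2,3]
F [4,3]
F [4,1]
H [4,1]
F [5,1]
F [5,3]
F [2,3]
F [2,1]
F [4,1]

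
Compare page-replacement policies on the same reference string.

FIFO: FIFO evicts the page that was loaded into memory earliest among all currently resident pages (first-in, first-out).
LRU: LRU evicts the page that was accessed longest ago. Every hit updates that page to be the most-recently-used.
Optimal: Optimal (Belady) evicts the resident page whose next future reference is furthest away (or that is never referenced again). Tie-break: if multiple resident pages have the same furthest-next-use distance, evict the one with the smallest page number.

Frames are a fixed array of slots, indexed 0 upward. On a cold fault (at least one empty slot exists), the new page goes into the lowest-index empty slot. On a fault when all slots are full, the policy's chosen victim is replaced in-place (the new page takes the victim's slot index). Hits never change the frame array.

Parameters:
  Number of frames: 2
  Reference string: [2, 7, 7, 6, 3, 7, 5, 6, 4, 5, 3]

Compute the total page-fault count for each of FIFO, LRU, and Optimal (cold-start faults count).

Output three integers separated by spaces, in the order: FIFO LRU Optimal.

Answer: 10 10 8

Derivation:
--- FIFO ---
  step 0: ref 2 -> FAULT, frames=[2,-] (faults so far: 1)
  step 1: ref 7 -> FAULT, frames=[2,7] (faults so far: 2)
  step 2: ref 7 -> HIT, frames=[2,7] (faults so far: 2)
  step 3: ref 6 -> FAULT, evict 2, frames=[6,7] (faults so far: 3)
  step 4: ref 3 -> FAULT, evict 7, frames=[6,3] (faults so far: 4)
  step 5: ref 7 -> FAULT, evict 6, frames=[7,3] (faults so far: 5)
  step 6: ref 5 -> FAULT, evict 3, frames=[7,5] (faults so far: 6)
  step 7: ref 6 -> FAULT, evict 7, frames=[6,5] (faults so far: 7)
  step 8: ref 4 -> FAULT, evict 5, frames=[6,4] (faults so far: 8)
  step 9: ref 5 -> FAULT, evict 6, frames=[5,4] (faults so far: 9)
  step 10: ref 3 -> FAULT, evict 4, frames=[5,3] (faults so far: 10)
  FIFO total faults: 10
--- LRU ---
  step 0: ref 2 -> FAULT, frames=[2,-] (faults so far: 1)
  step 1: ref 7 -> FAULT, frames=[2,7] (faults so far: 2)
  step 2: ref 7 -> HIT, frames=[2,7] (faults so far: 2)
  step 3: ref 6 -> FAULT, evict 2, frames=[6,7] (faults so far: 3)
  step 4: ref 3 -> FAULT, evict 7, frames=[6,3] (faults so far: 4)
  step 5: ref 7 -> FAULT, evict 6, frames=[7,3] (faults so far: 5)
  step 6: ref 5 -> FAULT, evict 3, frames=[7,5] (faults so far: 6)
  step 7: ref 6 -> FAULT, evict 7, frames=[6,5] (faults so far: 7)
  step 8: ref 4 -> FAULT, evict 5, frames=[6,4] (faults so far: 8)
  step 9: ref 5 -> FAULT, evict 6, frames=[5,4] (faults so far: 9)
  step 10: ref 3 -> FAULT, evict 4, frames=[5,3] (faults so far: 10)
  LRU total faults: 10
--- Optimal ---
  step 0: ref 2 -> FAULT, frames=[2,-] (faults so far: 1)
  step 1: ref 7 -> FAULT, frames=[2,7] (faults so far: 2)
  step 2: ref 7 -> HIT, frames=[2,7] (faults so far: 2)
  step 3: ref 6 -> FAULT, evict 2, frames=[6,7] (faults so far: 3)
  step 4: ref 3 -> FAULT, evict 6, frames=[3,7] (faults so far: 4)
  step 5: ref 7 -> HIT, frames=[3,7] (faults so far: 4)
  step 6: ref 5 -> FAULT, evict 7, frames=[3,5] (faults so far: 5)
  step 7: ref 6 -> FAULT, evict 3, frames=[6,5] (faults so far: 6)
  step 8: ref 4 -> FAULT, evict 6, frames=[4,5] (faults so far: 7)
  step 9: ref 5 -> HIT, frames=[4,5] (faults so far: 7)
  step 10: ref 3 -> FAULT, evict 4, frames=[3,5] (faults so far: 8)
  Optimal total faults: 8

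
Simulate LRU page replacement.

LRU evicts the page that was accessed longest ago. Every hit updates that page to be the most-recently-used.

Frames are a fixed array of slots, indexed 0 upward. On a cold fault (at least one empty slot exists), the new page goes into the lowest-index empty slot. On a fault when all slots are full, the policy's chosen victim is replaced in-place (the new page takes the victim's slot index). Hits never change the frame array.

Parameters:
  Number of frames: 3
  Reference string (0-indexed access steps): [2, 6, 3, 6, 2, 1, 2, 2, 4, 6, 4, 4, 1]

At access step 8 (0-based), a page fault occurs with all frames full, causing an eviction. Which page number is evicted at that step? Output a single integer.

Step 0: ref 2 -> FAULT, frames=[2,-,-]
Step 1: ref 6 -> FAULT, frames=[2,6,-]
Step 2: ref 3 -> FAULT, frames=[2,6,3]
Step 3: ref 6 -> HIT, frames=[2,6,3]
Step 4: ref 2 -> HIT, frames=[2,6,3]
Step 5: ref 1 -> FAULT, evict 3, frames=[2,6,1]
Step 6: ref 2 -> HIT, frames=[2,6,1]
Step 7: ref 2 -> HIT, frames=[2,6,1]
Step 8: ref 4 -> FAULT, evict 6, frames=[2,4,1]
At step 8: evicted page 6

Answer: 6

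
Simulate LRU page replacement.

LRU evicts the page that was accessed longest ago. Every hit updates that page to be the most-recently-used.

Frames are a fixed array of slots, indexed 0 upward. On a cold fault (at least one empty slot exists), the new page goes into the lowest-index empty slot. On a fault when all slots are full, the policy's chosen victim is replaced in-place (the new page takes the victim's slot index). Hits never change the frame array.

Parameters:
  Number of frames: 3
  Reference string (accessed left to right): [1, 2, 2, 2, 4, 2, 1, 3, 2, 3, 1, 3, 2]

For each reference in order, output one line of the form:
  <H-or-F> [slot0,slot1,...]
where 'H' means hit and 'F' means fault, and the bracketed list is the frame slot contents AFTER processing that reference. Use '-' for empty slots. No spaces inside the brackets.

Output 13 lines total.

F [1,-,-]
F [1,2,-]
H [1,2,-]
H [1,2,-]
F [1,2,4]
H [1,2,4]
H [1,2,4]
F [1,2,3]
H [1,2,3]
H [1,2,3]
H [1,2,3]
H [1,2,3]
H [1,2,3]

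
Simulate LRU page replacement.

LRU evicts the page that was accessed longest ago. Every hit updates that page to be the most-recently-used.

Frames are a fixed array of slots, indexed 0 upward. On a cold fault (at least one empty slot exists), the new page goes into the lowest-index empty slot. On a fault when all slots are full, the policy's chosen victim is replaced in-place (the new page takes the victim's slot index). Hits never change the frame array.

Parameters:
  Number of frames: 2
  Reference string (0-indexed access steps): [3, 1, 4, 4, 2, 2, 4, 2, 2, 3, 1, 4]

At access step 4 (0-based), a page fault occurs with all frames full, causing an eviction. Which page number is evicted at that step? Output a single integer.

Answer: 1

Derivation:
Step 0: ref 3 -> FAULT, frames=[3,-]
Step 1: ref 1 -> FAULT, frames=[3,1]
Step 2: ref 4 -> FAULT, evict 3, frames=[4,1]
Step 3: ref 4 -> HIT, frames=[4,1]
Step 4: ref 2 -> FAULT, evict 1, frames=[4,2]
At step 4: evicted page 1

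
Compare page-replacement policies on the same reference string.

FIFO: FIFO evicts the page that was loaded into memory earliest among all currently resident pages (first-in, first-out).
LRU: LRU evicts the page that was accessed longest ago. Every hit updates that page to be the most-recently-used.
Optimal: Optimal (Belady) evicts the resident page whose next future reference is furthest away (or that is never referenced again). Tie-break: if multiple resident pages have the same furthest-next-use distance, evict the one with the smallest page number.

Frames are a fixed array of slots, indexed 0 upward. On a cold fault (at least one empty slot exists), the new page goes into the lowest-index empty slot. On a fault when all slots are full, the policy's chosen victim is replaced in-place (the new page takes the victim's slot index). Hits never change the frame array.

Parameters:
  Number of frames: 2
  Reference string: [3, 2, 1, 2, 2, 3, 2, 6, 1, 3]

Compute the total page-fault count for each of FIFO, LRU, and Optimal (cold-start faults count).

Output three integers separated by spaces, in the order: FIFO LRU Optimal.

--- FIFO ---
  step 0: ref 3 -> FAULT, frames=[3,-] (faults so far: 1)
  step 1: ref 2 -> FAULT, frames=[3,2] (faults so far: 2)
  step 2: ref 1 -> FAULT, evict 3, frames=[1,2] (faults so far: 3)
  step 3: ref 2 -> HIT, frames=[1,2] (faults so far: 3)
  step 4: ref 2 -> HIT, frames=[1,2] (faults so far: 3)
  step 5: ref 3 -> FAULT, evict 2, frames=[1,3] (faults so far: 4)
  step 6: ref 2 -> FAULT, evict 1, frames=[2,3] (faults so far: 5)
  step 7: ref 6 -> FAULT, evict 3, frames=[2,6] (faults so far: 6)
  step 8: ref 1 -> FAULT, evict 2, frames=[1,6] (faults so far: 7)
  step 9: ref 3 -> FAULT, evict 6, frames=[1,3] (faults so far: 8)
  FIFO total faults: 8
--- LRU ---
  step 0: ref 3 -> FAULT, frames=[3,-] (faults so far: 1)
  step 1: ref 2 -> FAULT, frames=[3,2] (faults so far: 2)
  step 2: ref 1 -> FAULT, evict 3, frames=[1,2] (faults so far: 3)
  step 3: ref 2 -> HIT, frames=[1,2] (faults so far: 3)
  step 4: ref 2 -> HIT, frames=[1,2] (faults so far: 3)
  step 5: ref 3 -> FAULT, evict 1, frames=[3,2] (faults so far: 4)
  step 6: ref 2 -> HIT, frames=[3,2] (faults so far: 4)
  step 7: ref 6 -> FAULT, evict 3, frames=[6,2] (faults so far: 5)
  step 8: ref 1 -> FAULT, evict 2, frames=[6,1] (faults so far: 6)
  step 9: ref 3 -> FAULT, evict 6, frames=[3,1] (faults so far: 7)
  LRU total faults: 7
--- Optimal ---
  step 0: ref 3 -> FAULT, frames=[3,-] (faults so far: 1)
  step 1: ref 2 -> FAULT, frames=[3,2] (faults so far: 2)
  step 2: ref 1 -> FAULT, evict 3, frames=[1,2] (faults so far: 3)
  step 3: ref 2 -> HIT, frames=[1,2] (faults so far: 3)
  step 4: ref 2 -> HIT, frames=[1,2] (faults so far: 3)
  step 5: ref 3 -> FAULT, evict 1, frames=[3,2] (faults so far: 4)
  step 6: ref 2 -> HIT, frames=[3,2] (faults so far: 4)
  step 7: ref 6 -> FAULT, evict 2, frames=[3,6] (faults so far: 5)
  step 8: ref 1 -> FAULT, evict 6, frames=[3,1] (faults so far: 6)
  step 9: ref 3 -> HIT, frames=[3,1] (faults so far: 6)
  Optimal total faults: 6

Answer: 8 7 6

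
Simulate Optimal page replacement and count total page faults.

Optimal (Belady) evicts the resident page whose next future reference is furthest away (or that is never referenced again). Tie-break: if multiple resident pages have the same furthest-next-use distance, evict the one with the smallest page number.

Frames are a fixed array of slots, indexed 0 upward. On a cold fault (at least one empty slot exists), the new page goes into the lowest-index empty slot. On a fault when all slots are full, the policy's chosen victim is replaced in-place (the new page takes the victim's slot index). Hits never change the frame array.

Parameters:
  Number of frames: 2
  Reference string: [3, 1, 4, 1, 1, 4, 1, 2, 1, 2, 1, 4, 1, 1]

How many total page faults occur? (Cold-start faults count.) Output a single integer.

Step 0: ref 3 → FAULT, frames=[3,-]
Step 1: ref 1 → FAULT, frames=[3,1]
Step 2: ref 4 → FAULT (evict 3), frames=[4,1]
Step 3: ref 1 → HIT, frames=[4,1]
Step 4: ref 1 → HIT, frames=[4,1]
Step 5: ref 4 → HIT, frames=[4,1]
Step 6: ref 1 → HIT, frames=[4,1]
Step 7: ref 2 → FAULT (evict 4), frames=[2,1]
Step 8: ref 1 → HIT, frames=[2,1]
Step 9: ref 2 → HIT, frames=[2,1]
Step 10: ref 1 → HIT, frames=[2,1]
Step 11: ref 4 → FAULT (evict 2), frames=[4,1]
Step 12: ref 1 → HIT, frames=[4,1]
Step 13: ref 1 → HIT, frames=[4,1]
Total faults: 5

Answer: 5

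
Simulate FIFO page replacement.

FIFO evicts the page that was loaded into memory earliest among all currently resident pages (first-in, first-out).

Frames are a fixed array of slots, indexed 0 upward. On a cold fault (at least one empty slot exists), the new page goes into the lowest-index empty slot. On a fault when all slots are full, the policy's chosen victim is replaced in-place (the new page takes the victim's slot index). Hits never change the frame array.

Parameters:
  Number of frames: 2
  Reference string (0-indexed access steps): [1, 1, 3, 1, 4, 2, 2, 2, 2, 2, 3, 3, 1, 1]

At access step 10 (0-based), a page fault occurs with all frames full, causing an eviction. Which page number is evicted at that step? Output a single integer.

Answer: 4

Derivation:
Step 0: ref 1 -> FAULT, frames=[1,-]
Step 1: ref 1 -> HIT, frames=[1,-]
Step 2: ref 3 -> FAULT, frames=[1,3]
Step 3: ref 1 -> HIT, frames=[1,3]
Step 4: ref 4 -> FAULT, evict 1, frames=[4,3]
Step 5: ref 2 -> FAULT, evict 3, frames=[4,2]
Step 6: ref 2 -> HIT, frames=[4,2]
Step 7: ref 2 -> HIT, frames=[4,2]
Step 8: ref 2 -> HIT, frames=[4,2]
Step 9: ref 2 -> HIT, frames=[4,2]
Step 10: ref 3 -> FAULT, evict 4, frames=[3,2]
At step 10: evicted page 4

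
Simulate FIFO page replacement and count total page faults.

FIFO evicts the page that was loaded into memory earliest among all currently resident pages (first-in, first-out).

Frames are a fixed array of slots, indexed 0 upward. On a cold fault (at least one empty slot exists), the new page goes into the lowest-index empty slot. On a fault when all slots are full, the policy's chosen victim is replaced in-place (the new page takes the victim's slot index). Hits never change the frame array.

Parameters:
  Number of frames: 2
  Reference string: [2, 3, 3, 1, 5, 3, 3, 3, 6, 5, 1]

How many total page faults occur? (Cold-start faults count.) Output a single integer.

Step 0: ref 2 → FAULT, frames=[2,-]
Step 1: ref 3 → FAULT, frames=[2,3]
Step 2: ref 3 → HIT, frames=[2,3]
Step 3: ref 1 → FAULT (evict 2), frames=[1,3]
Step 4: ref 5 → FAULT (evict 3), frames=[1,5]
Step 5: ref 3 → FAULT (evict 1), frames=[3,5]
Step 6: ref 3 → HIT, frames=[3,5]
Step 7: ref 3 → HIT, frames=[3,5]
Step 8: ref 6 → FAULT (evict 5), frames=[3,6]
Step 9: ref 5 → FAULT (evict 3), frames=[5,6]
Step 10: ref 1 → FAULT (evict 6), frames=[5,1]
Total faults: 8

Answer: 8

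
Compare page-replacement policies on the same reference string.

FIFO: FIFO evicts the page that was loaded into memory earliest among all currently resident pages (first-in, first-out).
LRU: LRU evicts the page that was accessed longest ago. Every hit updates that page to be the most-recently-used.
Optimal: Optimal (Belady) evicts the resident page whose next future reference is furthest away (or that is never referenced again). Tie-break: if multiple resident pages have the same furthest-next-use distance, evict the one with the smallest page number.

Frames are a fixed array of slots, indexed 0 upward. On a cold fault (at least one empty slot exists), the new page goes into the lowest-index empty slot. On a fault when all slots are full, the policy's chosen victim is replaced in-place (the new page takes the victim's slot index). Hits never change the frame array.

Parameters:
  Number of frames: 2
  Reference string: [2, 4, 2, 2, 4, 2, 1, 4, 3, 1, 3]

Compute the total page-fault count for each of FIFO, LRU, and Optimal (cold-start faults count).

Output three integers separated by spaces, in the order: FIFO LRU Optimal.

--- FIFO ---
  step 0: ref 2 -> FAULT, frames=[2,-] (faults so far: 1)
  step 1: ref 4 -> FAULT, frames=[2,4] (faults so far: 2)
  step 2: ref 2 -> HIT, frames=[2,4] (faults so far: 2)
  step 3: ref 2 -> HIT, frames=[2,4] (faults so far: 2)
  step 4: ref 4 -> HIT, frames=[2,4] (faults so far: 2)
  step 5: ref 2 -> HIT, frames=[2,4] (faults so far: 2)
  step 6: ref 1 -> FAULT, evict 2, frames=[1,4] (faults so far: 3)
  step 7: ref 4 -> HIT, frames=[1,4] (faults so far: 3)
  step 8: ref 3 -> FAULT, evict 4, frames=[1,3] (faults so far: 4)
  step 9: ref 1 -> HIT, frames=[1,3] (faults so far: 4)
  step 10: ref 3 -> HIT, frames=[1,3] (faults so far: 4)
  FIFO total faults: 4
--- LRU ---
  step 0: ref 2 -> FAULT, frames=[2,-] (faults so far: 1)
  step 1: ref 4 -> FAULT, frames=[2,4] (faults so far: 2)
  step 2: ref 2 -> HIT, frames=[2,4] (faults so far: 2)
  step 3: ref 2 -> HIT, frames=[2,4] (faults so far: 2)
  step 4: ref 4 -> HIT, frames=[2,4] (faults so far: 2)
  step 5: ref 2 -> HIT, frames=[2,4] (faults so far: 2)
  step 6: ref 1 -> FAULT, evict 4, frames=[2,1] (faults so far: 3)
  step 7: ref 4 -> FAULT, evict 2, frames=[4,1] (faults so far: 4)
  step 8: ref 3 -> FAULT, evict 1, frames=[4,3] (faults so far: 5)
  step 9: ref 1 -> FAULT, evict 4, frames=[1,3] (faults so far: 6)
  step 10: ref 3 -> HIT, frames=[1,3] (faults so far: 6)
  LRU total faults: 6
--- Optimal ---
  step 0: ref 2 -> FAULT, frames=[2,-] (faults so far: 1)
  step 1: ref 4 -> FAULT, frames=[2,4] (faults so far: 2)
  step 2: ref 2 -> HIT, frames=[2,4] (faults so far: 2)
  step 3: ref 2 -> HIT, frames=[2,4] (faults so far: 2)
  step 4: ref 4 -> HIT, frames=[2,4] (faults so far: 2)
  step 5: ref 2 -> HIT, frames=[2,4] (faults so far: 2)
  step 6: ref 1 -> FAULT, evict 2, frames=[1,4] (faults so far: 3)
  step 7: ref 4 -> HIT, frames=[1,4] (faults so far: 3)
  step 8: ref 3 -> FAULT, evict 4, frames=[1,3] (faults so far: 4)
  step 9: ref 1 -> HIT, frames=[1,3] (faults so far: 4)
  step 10: ref 3 -> HIT, frames=[1,3] (faults so far: 4)
  Optimal total faults: 4

Answer: 4 6 4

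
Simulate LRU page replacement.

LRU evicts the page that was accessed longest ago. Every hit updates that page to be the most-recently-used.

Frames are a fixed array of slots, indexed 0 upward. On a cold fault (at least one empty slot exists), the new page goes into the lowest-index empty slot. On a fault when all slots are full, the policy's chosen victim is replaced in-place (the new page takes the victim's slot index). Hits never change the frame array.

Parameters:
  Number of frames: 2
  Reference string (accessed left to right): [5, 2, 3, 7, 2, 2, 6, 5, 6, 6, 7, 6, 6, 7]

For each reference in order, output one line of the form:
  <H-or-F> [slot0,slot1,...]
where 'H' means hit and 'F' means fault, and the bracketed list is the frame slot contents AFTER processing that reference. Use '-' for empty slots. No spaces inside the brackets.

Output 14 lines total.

F [5,-]
F [5,2]
F [3,2]
F [3,7]
F [2,7]
H [2,7]
F [2,6]
F [5,6]
H [5,6]
H [5,6]
F [7,6]
H [7,6]
H [7,6]
H [7,6]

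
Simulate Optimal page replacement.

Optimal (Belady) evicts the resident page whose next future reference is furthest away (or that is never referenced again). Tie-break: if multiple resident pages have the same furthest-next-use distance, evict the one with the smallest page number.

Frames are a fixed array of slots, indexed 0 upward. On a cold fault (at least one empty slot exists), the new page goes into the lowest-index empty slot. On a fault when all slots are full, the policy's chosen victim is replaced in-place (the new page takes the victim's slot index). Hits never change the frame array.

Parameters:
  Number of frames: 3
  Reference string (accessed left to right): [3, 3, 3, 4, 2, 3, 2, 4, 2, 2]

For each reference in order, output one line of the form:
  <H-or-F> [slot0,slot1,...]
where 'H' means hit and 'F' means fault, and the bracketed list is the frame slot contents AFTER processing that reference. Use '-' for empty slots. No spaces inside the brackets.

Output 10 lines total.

F [3,-,-]
H [3,-,-]
H [3,-,-]
F [3,4,-]
F [3,4,2]
H [3,4,2]
H [3,4,2]
H [3,4,2]
H [3,4,2]
H [3,4,2]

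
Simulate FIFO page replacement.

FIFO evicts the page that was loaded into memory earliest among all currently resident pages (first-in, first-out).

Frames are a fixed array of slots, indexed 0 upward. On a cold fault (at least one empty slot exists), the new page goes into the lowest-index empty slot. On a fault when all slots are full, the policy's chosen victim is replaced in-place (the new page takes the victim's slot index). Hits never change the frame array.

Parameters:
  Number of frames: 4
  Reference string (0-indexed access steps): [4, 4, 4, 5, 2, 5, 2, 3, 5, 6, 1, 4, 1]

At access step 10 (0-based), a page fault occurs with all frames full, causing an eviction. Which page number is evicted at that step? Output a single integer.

Step 0: ref 4 -> FAULT, frames=[4,-,-,-]
Step 1: ref 4 -> HIT, frames=[4,-,-,-]
Step 2: ref 4 -> HIT, frames=[4,-,-,-]
Step 3: ref 5 -> FAULT, frames=[4,5,-,-]
Step 4: ref 2 -> FAULT, frames=[4,5,2,-]
Step 5: ref 5 -> HIT, frames=[4,5,2,-]
Step 6: ref 2 -> HIT, frames=[4,5,2,-]
Step 7: ref 3 -> FAULT, frames=[4,5,2,3]
Step 8: ref 5 -> HIT, frames=[4,5,2,3]
Step 9: ref 6 -> FAULT, evict 4, frames=[6,5,2,3]
Step 10: ref 1 -> FAULT, evict 5, frames=[6,1,2,3]
At step 10: evicted page 5

Answer: 5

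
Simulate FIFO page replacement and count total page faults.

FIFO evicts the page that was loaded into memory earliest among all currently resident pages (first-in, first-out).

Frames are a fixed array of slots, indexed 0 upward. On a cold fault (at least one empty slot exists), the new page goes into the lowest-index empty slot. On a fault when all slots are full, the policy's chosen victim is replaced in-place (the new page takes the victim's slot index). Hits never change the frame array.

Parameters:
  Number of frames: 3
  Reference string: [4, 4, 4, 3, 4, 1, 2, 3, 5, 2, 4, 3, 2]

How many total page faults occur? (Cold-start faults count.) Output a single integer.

Step 0: ref 4 → FAULT, frames=[4,-,-]
Step 1: ref 4 → HIT, frames=[4,-,-]
Step 2: ref 4 → HIT, frames=[4,-,-]
Step 3: ref 3 → FAULT, frames=[4,3,-]
Step 4: ref 4 → HIT, frames=[4,3,-]
Step 5: ref 1 → FAULT, frames=[4,3,1]
Step 6: ref 2 → FAULT (evict 4), frames=[2,3,1]
Step 7: ref 3 → HIT, frames=[2,3,1]
Step 8: ref 5 → FAULT (evict 3), frames=[2,5,1]
Step 9: ref 2 → HIT, frames=[2,5,1]
Step 10: ref 4 → FAULT (evict 1), frames=[2,5,4]
Step 11: ref 3 → FAULT (evict 2), frames=[3,5,4]
Step 12: ref 2 → FAULT (evict 5), frames=[3,2,4]
Total faults: 8

Answer: 8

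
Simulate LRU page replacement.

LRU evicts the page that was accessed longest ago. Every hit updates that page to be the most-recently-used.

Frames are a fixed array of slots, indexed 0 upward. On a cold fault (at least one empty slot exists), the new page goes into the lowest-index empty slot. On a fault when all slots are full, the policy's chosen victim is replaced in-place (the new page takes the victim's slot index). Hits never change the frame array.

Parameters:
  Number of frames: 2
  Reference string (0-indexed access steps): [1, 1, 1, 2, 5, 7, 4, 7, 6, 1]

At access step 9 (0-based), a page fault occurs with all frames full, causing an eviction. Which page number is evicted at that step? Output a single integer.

Step 0: ref 1 -> FAULT, frames=[1,-]
Step 1: ref 1 -> HIT, frames=[1,-]
Step 2: ref 1 -> HIT, frames=[1,-]
Step 3: ref 2 -> FAULT, frames=[1,2]
Step 4: ref 5 -> FAULT, evict 1, frames=[5,2]
Step 5: ref 7 -> FAULT, evict 2, frames=[5,7]
Step 6: ref 4 -> FAULT, evict 5, frames=[4,7]
Step 7: ref 7 -> HIT, frames=[4,7]
Step 8: ref 6 -> FAULT, evict 4, frames=[6,7]
Step 9: ref 1 -> FAULT, evict 7, frames=[6,1]
At step 9: evicted page 7

Answer: 7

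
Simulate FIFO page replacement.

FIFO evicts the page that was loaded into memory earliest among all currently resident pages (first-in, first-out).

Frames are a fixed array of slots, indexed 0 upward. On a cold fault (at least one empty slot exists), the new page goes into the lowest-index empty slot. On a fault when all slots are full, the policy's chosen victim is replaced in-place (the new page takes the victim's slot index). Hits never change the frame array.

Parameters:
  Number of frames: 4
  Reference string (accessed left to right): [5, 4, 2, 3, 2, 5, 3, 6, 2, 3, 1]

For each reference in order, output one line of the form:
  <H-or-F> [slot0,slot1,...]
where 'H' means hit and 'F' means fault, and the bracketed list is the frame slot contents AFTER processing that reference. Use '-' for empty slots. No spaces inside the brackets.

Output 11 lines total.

F [5,-,-,-]
F [5,4,-,-]
F [5,4,2,-]
F [5,4,2,3]
H [5,4,2,3]
H [5,4,2,3]
H [5,4,2,3]
F [6,4,2,3]
H [6,4,2,3]
H [6,4,2,3]
F [6,1,2,3]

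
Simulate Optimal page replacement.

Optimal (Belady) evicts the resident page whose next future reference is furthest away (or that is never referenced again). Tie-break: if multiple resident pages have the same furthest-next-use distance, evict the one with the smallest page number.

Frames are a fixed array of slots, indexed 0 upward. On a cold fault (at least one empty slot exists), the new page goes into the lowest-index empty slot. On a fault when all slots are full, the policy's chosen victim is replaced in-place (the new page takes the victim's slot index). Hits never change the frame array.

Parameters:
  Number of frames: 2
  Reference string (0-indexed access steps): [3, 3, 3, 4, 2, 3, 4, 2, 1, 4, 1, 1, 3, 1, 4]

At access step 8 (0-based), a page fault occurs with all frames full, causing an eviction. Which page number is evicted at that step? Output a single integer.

Answer: 2

Derivation:
Step 0: ref 3 -> FAULT, frames=[3,-]
Step 1: ref 3 -> HIT, frames=[3,-]
Step 2: ref 3 -> HIT, frames=[3,-]
Step 3: ref 4 -> FAULT, frames=[3,4]
Step 4: ref 2 -> FAULT, evict 4, frames=[3,2]
Step 5: ref 3 -> HIT, frames=[3,2]
Step 6: ref 4 -> FAULT, evict 3, frames=[4,2]
Step 7: ref 2 -> HIT, frames=[4,2]
Step 8: ref 1 -> FAULT, evict 2, frames=[4,1]
At step 8: evicted page 2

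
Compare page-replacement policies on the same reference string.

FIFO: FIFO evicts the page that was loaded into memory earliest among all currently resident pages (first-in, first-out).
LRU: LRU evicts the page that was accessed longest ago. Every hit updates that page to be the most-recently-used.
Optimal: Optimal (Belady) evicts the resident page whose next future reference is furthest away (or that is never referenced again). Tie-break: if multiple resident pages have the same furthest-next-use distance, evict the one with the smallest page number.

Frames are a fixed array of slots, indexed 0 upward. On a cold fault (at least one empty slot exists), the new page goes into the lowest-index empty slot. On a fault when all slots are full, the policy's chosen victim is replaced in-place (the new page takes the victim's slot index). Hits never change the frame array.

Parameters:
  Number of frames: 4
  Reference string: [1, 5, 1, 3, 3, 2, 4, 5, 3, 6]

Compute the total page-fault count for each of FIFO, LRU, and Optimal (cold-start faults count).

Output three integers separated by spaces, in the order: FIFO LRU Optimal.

Answer: 6 7 6

Derivation:
--- FIFO ---
  step 0: ref 1 -> FAULT, frames=[1,-,-,-] (faults so far: 1)
  step 1: ref 5 -> FAULT, frames=[1,5,-,-] (faults so far: 2)
  step 2: ref 1 -> HIT, frames=[1,5,-,-] (faults so far: 2)
  step 3: ref 3 -> FAULT, frames=[1,5,3,-] (faults so far: 3)
  step 4: ref 3 -> HIT, frames=[1,5,3,-] (faults so far: 3)
  step 5: ref 2 -> FAULT, frames=[1,5,3,2] (faults so far: 4)
  step 6: ref 4 -> FAULT, evict 1, frames=[4,5,3,2] (faults so far: 5)
  step 7: ref 5 -> HIT, frames=[4,5,3,2] (faults so far: 5)
  step 8: ref 3 -> HIT, frames=[4,5,3,2] (faults so far: 5)
  step 9: ref 6 -> FAULT, evict 5, frames=[4,6,3,2] (faults so far: 6)
  FIFO total faults: 6
--- LRU ---
  step 0: ref 1 -> FAULT, frames=[1,-,-,-] (faults so far: 1)
  step 1: ref 5 -> FAULT, frames=[1,5,-,-] (faults so far: 2)
  step 2: ref 1 -> HIT, frames=[1,5,-,-] (faults so far: 2)
  step 3: ref 3 -> FAULT, frames=[1,5,3,-] (faults so far: 3)
  step 4: ref 3 -> HIT, frames=[1,5,3,-] (faults so far: 3)
  step 5: ref 2 -> FAULT, frames=[1,5,3,2] (faults so far: 4)
  step 6: ref 4 -> FAULT, evict 5, frames=[1,4,3,2] (faults so far: 5)
  step 7: ref 5 -> FAULT, evict 1, frames=[5,4,3,2] (faults so far: 6)
  step 8: ref 3 -> HIT, frames=[5,4,3,2] (faults so far: 6)
  step 9: ref 6 -> FAULT, evict 2, frames=[5,4,3,6] (faults so far: 7)
  LRU total faults: 7
--- Optimal ---
  step 0: ref 1 -> FAULT, frames=[1,-,-,-] (faults so far: 1)
  step 1: ref 5 -> FAULT, frames=[1,5,-,-] (faults so far: 2)
  step 2: ref 1 -> HIT, frames=[1,5,-,-] (faults so far: 2)
  step 3: ref 3 -> FAULT, frames=[1,5,3,-] (faults so far: 3)
  step 4: ref 3 -> HIT, frames=[1,5,3,-] (faults so far: 3)
  step 5: ref 2 -> FAULT, frames=[1,5,3,2] (faults so far: 4)
  step 6: ref 4 -> FAULT, evict 1, frames=[4,5,3,2] (faults so far: 5)
  step 7: ref 5 -> HIT, frames=[4,5,3,2] (faults so far: 5)
  step 8: ref 3 -> HIT, frames=[4,5,3,2] (faults so far: 5)
  step 9: ref 6 -> FAULT, evict 2, frames=[4,5,3,6] (faults so far: 6)
  Optimal total faults: 6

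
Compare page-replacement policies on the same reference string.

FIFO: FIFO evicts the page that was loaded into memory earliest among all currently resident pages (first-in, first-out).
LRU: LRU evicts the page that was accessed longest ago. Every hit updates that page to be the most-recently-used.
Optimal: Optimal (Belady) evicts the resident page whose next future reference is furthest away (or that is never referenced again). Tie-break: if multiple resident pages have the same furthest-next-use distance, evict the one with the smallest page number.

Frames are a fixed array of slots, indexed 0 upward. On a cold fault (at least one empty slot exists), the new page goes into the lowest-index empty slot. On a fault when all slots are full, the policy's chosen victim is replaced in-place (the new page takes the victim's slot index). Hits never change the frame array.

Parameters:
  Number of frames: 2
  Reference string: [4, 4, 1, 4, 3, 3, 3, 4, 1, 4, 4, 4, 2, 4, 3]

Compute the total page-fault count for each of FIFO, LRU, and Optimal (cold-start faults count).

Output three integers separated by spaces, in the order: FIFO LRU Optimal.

--- FIFO ---
  step 0: ref 4 -> FAULT, frames=[4,-] (faults so far: 1)
  step 1: ref 4 -> HIT, frames=[4,-] (faults so far: 1)
  step 2: ref 1 -> FAULT, frames=[4,1] (faults so far: 2)
  step 3: ref 4 -> HIT, frames=[4,1] (faults so far: 2)
  step 4: ref 3 -> FAULT, evict 4, frames=[3,1] (faults so far: 3)
  step 5: ref 3 -> HIT, frames=[3,1] (faults so far: 3)
  step 6: ref 3 -> HIT, frames=[3,1] (faults so far: 3)
  step 7: ref 4 -> FAULT, evict 1, frames=[3,4] (faults so far: 4)
  step 8: ref 1 -> FAULT, evict 3, frames=[1,4] (faults so far: 5)
  step 9: ref 4 -> HIT, frames=[1,4] (faults so far: 5)
  step 10: ref 4 -> HIT, frames=[1,4] (faults so far: 5)
  step 11: ref 4 -> HIT, frames=[1,4] (faults so far: 5)
  step 12: ref 2 -> FAULT, evict 4, frames=[1,2] (faults so far: 6)
  step 13: ref 4 -> FAULT, evict 1, frames=[4,2] (faults so far: 7)
  step 14: ref 3 -> FAULT, evict 2, frames=[4,3] (faults so far: 8)
  FIFO total faults: 8
--- LRU ---
  step 0: ref 4 -> FAULT, frames=[4,-] (faults so far: 1)
  step 1: ref 4 -> HIT, frames=[4,-] (faults so far: 1)
  step 2: ref 1 -> FAULT, frames=[4,1] (faults so far: 2)
  step 3: ref 4 -> HIT, frames=[4,1] (faults so far: 2)
  step 4: ref 3 -> FAULT, evict 1, frames=[4,3] (faults so far: 3)
  step 5: ref 3 -> HIT, frames=[4,3] (faults so far: 3)
  step 6: ref 3 -> HIT, frames=[4,3] (faults so far: 3)
  step 7: ref 4 -> HIT, frames=[4,3] (faults so far: 3)
  step 8: ref 1 -> FAULT, evict 3, frames=[4,1] (faults so far: 4)
  step 9: ref 4 -> HIT, frames=[4,1] (faults so far: 4)
  step 10: ref 4 -> HIT, frames=[4,1] (faults so far: 4)
  step 11: ref 4 -> HIT, frames=[4,1] (faults so far: 4)
  step 12: ref 2 -> FAULT, evict 1, frames=[4,2] (faults so far: 5)
  step 13: ref 4 -> HIT, frames=[4,2] (faults so far: 5)
  step 14: ref 3 -> FAULT, evict 2, frames=[4,3] (faults so far: 6)
  LRU total faults: 6
--- Optimal ---
  step 0: ref 4 -> FAULT, frames=[4,-] (faults so far: 1)
  step 1: ref 4 -> HIT, frames=[4,-] (faults so far: 1)
  step 2: ref 1 -> FAULT, frames=[4,1] (faults so far: 2)
  step 3: ref 4 -> HIT, frames=[4,1] (faults so far: 2)
  step 4: ref 3 -> FAULT, evict 1, frames=[4,3] (faults so far: 3)
  step 5: ref 3 -> HIT, frames=[4,3] (faults so far: 3)
  step 6: ref 3 -> HIT, frames=[4,3] (faults so far: 3)
  step 7: ref 4 -> HIT, frames=[4,3] (faults so far: 3)
  step 8: ref 1 -> FAULT, evict 3, frames=[4,1] (faults so far: 4)
  step 9: ref 4 -> HIT, frames=[4,1] (faults so far: 4)
  step 10: ref 4 -> HIT, frames=[4,1] (faults so far: 4)
  step 11: ref 4 -> HIT, frames=[4,1] (faults so far: 4)
  step 12: ref 2 -> FAULT, evict 1, frames=[4,2] (faults so far: 5)
  step 13: ref 4 -> HIT, frames=[4,2] (faults so far: 5)
  step 14: ref 3 -> FAULT, evict 2, frames=[4,3] (faults so far: 6)
  Optimal total faults: 6

Answer: 8 6 6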